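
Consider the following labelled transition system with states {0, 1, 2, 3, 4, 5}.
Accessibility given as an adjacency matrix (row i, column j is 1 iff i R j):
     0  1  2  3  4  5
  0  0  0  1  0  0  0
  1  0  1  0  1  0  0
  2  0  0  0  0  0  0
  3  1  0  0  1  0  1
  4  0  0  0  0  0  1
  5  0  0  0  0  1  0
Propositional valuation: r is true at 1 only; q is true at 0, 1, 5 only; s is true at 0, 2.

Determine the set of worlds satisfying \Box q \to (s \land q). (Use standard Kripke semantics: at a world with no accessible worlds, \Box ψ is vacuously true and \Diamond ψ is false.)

Recall that \Box ψ holds at a world iff ψ holds at every accessible world, and \Diamond ψ holds iff ψ holds at some accessible world.
Let φ = \Box q \to (s \land q). Evaluate φ at each world:
  0 (successors {2}): φ is true.
  1 (successors {1, 3}): φ is true.
  2 (successors ∅): φ is false.
  3 (successors {0, 3, 5}): φ is true.
  4 (successors {5}): φ is false.
  5 (successors {4}): φ is true.
For instance, at 4:
  At 4: \Box q is true, s \land q is false, so \Box q \to (s \land q) is false.
    At 4: \Box q requires q at every successor {5}.
      At 5: q is true.
    So \Box q is true at 4.
Satisfying worlds: {0, 1, 3, 5}

0, 1, 3, 5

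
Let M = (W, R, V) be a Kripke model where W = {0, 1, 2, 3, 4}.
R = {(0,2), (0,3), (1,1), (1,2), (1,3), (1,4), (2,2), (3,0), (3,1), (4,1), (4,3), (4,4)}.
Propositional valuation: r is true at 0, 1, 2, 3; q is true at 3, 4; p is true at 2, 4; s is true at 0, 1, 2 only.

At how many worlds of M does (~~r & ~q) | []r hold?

4

Recall that []ψ holds at a world iff ψ holds at every accessible world, and <>ψ holds iff ψ holds at some accessible world.
Let φ = (~~r & ~q) | []r. Evaluate φ at each world:
  0 (successors {2, 3}): φ is true.
  1 (successors {1, 2, 3, 4}): φ is true.
  2 (successors {2}): φ is true.
  3 (successors {0, 1}): φ is true.
  4 (successors {1, 3, 4}): φ is false.
For instance, at 3:
  At 3: ~~r & ~q is false, []r is true, so (~~r & ~q) | []r is true.
    At 3: []r requires r at every successor {0, 1}.
      At 0: r is true.
      At 1: r is true.
    So []r is true at 3.
Satisfying worlds: {0, 1, 2, 3}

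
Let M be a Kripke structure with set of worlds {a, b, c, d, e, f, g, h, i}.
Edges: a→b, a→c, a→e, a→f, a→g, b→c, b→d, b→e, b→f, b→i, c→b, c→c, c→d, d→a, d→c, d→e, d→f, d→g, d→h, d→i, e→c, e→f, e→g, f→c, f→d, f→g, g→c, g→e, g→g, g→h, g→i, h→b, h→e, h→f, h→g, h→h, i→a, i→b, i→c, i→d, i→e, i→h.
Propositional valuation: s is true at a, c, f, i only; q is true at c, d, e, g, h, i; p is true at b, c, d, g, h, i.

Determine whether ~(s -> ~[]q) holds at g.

Recall that []ψ holds at a world iff ψ holds at every accessible world, and <>ψ holds iff ψ holds at some accessible world.
At g: s -> ~[]q is true, so ~(s -> ~[]q) is false.
  At g: s is false, ~[]q is false, so s -> ~[]q is true.
    At g: []q is true, so ~[]q is false.
      At g: []q requires q at every successor {c, e, g, h, i}.
        At c: q is true.
        At e: q is true.
        At g: q is true.
        At h: q is true.
        At i: q is true.
      So []q is true at g.

No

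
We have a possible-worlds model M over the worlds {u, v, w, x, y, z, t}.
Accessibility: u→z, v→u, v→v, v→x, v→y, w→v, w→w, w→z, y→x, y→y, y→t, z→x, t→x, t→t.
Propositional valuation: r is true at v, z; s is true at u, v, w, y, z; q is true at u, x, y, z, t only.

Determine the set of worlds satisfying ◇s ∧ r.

v

Let φ = ◇s ∧ r. Evaluate φ at each world:
  u (successors {z}): φ is false.
  v (successors {u, v, x, y}): φ is true.
  w (successors {v, w, z}): φ is false.
  x (successors ∅): φ is false.
  y (successors {x, y, t}): φ is false.
  z (successors {x}): φ is false.
  t (successors {x, t}): φ is false.
For instance, at t:
  At t: ◇s is false, r is false, so ◇s ∧ r is false.
    At t: ◇s requires s at some successor in {x, t}.
      At x: s is false.
      At t: s is false.
    So ◇s is false at t.
Satisfying worlds: {v}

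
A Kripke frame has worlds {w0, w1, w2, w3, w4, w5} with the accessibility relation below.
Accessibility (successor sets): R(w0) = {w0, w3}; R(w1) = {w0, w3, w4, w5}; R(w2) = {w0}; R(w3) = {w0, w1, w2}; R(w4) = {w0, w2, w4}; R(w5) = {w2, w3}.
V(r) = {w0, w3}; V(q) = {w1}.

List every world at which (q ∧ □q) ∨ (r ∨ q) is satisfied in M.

Let φ = (q ∧ □q) ∨ (r ∨ q). Evaluate φ at each world:
  w0 (successors {w0, w3}): φ is true.
  w1 (successors {w0, w3, w4, w5}): φ is true.
  w2 (successors {w0}): φ is false.
  w3 (successors {w0, w1, w2}): φ is true.
  w4 (successors {w0, w2, w4}): φ is false.
  w5 (successors {w2, w3}): φ is false.
For instance, at w4:
  At w4: q ∧ □q is false, r ∨ q is false, so (q ∧ □q) ∨ (r ∨ q) is false.
    At w4: q is false, □q is false, so q ∧ □q is false.
      At w4: □q requires q at every successor {w0, w2, w4}.
        q fails at w0, so □q is false at w4.
Satisfying worlds: {w0, w1, w3}

w0, w1, w3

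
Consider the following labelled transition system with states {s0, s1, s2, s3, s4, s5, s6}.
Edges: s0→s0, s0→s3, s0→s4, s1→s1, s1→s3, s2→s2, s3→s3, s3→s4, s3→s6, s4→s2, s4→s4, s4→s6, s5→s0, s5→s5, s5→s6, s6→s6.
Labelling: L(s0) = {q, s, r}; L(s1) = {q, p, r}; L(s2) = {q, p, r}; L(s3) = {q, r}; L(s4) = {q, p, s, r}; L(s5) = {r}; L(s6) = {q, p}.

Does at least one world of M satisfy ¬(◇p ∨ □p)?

No

Let φ = ¬(◇p ∨ □p). Evaluate φ at each world:
  s0 (successors {s0, s3, s4}): φ is false.
  s1 (successors {s1, s3}): φ is false.
  s2 (successors {s2}): φ is false.
  s3 (successors {s3, s4, s6}): φ is false.
  s4 (successors {s2, s4, s6}): φ is false.
  s5 (successors {s0, s5, s6}): φ is false.
  s6 (successors {s6}): φ is false.
For instance, at s1:
  At s1: ◇p ∨ □p is true, so ¬(◇p ∨ □p) is false.
    At s1: ◇p is true, □p is false, so ◇p ∨ □p is true.
      At s1: ◇p requires p at some successor in {s1, s3}.
        p holds at s1, so ◇p is true at s1.
      At s1: □p requires p at every successor {s1, s3}.
        p fails at s3, so □p is false at s1.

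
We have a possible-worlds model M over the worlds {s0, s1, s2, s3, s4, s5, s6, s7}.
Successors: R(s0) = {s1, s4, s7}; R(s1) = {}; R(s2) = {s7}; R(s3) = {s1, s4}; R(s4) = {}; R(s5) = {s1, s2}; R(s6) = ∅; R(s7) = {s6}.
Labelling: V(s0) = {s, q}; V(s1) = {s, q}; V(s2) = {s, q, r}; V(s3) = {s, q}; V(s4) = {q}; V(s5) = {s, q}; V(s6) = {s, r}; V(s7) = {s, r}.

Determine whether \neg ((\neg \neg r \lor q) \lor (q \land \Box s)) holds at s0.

No

At s0: (\neg \neg r \lor q) \lor (q \land \Box s) is true, so \neg ((\neg \neg r \lor q) \lor (q \land \Box s)) is false.
  At s0: \neg \neg r \lor q is true, q \land \Box s is false, so (\neg \neg r \lor q) \lor (q \land \Box s) is true.
    At s0: q is true, \Box s is false, so q \land \Box s is false.
      At s0: \Box s requires s at every successor {s1, s4, s7}.
        s fails at s4, so \Box s is false at s0.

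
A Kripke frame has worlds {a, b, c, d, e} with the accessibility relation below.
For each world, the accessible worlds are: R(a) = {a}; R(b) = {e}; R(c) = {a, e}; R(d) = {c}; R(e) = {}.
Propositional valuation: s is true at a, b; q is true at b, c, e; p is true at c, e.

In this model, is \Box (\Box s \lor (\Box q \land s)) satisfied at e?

At e: no accessible worlds, so \Box (\Box s \lor (\Box q \land s)) holds vacuously.

Yes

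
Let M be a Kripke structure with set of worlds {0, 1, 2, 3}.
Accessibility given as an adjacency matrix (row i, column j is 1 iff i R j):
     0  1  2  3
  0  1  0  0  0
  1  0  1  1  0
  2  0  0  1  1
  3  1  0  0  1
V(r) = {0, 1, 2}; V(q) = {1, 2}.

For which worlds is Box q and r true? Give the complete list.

1

Recall that Box ψ holds at a world iff ψ holds at every accessible world, and Dia ψ holds iff ψ holds at some accessible world.
Let φ = Box q and r. Evaluate φ at each world:
  0 (successors {0}): φ is false.
  1 (successors {1, 2}): φ is true.
  2 (successors {2, 3}): φ is false.
  3 (successors {0, 3}): φ is false.
For instance, at 1:
  At 1: Box q is true, r is true, so Box q and r is true.
    At 1: Box q requires q at every successor {1, 2}.
      At 1: q is true.
      At 2: q is true.
    So Box q is true at 1.
Satisfying worlds: {1}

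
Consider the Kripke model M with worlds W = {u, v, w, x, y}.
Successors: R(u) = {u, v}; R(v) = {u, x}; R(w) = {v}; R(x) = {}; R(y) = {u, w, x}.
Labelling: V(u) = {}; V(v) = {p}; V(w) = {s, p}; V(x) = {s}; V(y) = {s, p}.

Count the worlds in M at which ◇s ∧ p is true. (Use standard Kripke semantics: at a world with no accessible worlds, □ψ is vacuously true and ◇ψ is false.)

Let φ = ◇s ∧ p. Evaluate φ at each world:
  u (successors {u, v}): φ is false.
  v (successors {u, x}): φ is true.
  w (successors {v}): φ is false.
  x (successors ∅): φ is false.
  y (successors {u, w, x}): φ is true.
For instance, at u:
  At u: ◇s is false, p is false, so ◇s ∧ p is false.
    At u: ◇s requires s at some successor in {u, v}.
      At u: s is false.
      At v: s is false.
    So ◇s is false at u.
Satisfying worlds: {v, y}

2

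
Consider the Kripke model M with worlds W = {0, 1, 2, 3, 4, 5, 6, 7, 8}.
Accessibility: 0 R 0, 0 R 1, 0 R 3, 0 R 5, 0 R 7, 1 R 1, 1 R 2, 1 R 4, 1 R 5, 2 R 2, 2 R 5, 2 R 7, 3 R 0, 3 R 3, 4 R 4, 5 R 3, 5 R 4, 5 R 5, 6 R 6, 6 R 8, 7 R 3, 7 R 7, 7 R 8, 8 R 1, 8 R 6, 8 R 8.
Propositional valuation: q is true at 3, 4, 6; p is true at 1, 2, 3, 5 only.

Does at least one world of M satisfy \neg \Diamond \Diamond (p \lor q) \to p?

Let φ = \neg \Diamond \Diamond (p \lor q) \to p. Evaluate φ at each world:
  0 (successors {0, 1, 3, 5, 7}): φ is true.
  1 (successors {1, 2, 4, 5}): φ is true.
  2 (successors {2, 5, 7}): φ is true.
  3 (successors {0, 3}): φ is true.
  4 (successors {4}): φ is true.
  5 (successors {3, 4, 5}): φ is true.
  6 (successors {6, 8}): φ is true.
  7 (successors {3, 7, 8}): φ is true.
  8 (successors {1, 6, 8}): φ is true.
Detail at 0 (witness):
  At 0: \neg \Diamond \Diamond (p \lor q) is false, p is false, so \neg \Diamond \Diamond (p \lor q) \to p is true.
    At 0: \Diamond \Diamond (p \lor q) is true, so \neg \Diamond \Diamond (p \lor q) is false.
      At 0: \Diamond \Diamond (p \lor q) requires \Diamond (p \lor q) at some successor in {0, 1, 3, 5, 7}.
        \Diamond (p \lor q) holds at 0, so \Diamond \Diamond (p \lor q) is true at 0.

Yes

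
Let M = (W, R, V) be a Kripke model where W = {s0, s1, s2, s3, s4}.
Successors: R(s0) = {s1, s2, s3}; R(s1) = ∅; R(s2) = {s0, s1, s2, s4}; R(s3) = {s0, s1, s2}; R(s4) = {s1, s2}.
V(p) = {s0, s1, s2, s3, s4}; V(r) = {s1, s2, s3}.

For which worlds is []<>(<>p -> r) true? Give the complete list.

s1

Let φ = []<>(<>p -> r). Evaluate φ at each world:
  s0 (successors {s1, s2, s3}): φ is false.
  s1 (successors ∅): φ is true.
  s2 (successors {s0, s1, s2, s4}): φ is false.
  s3 (successors {s0, s1, s2}): φ is false.
  s4 (successors {s1, s2}): φ is false.
For instance, at s0:
  At s0: []<>(<>p -> r) requires <>(<>p -> r) at every successor {s1, s2, s3}.
    <>(<>p -> r) fails at s1, so []<>(<>p -> r) is false at s0.
      At s1: no accessible worlds, so <>(<>p -> r) is false.
Satisfying worlds: {s1}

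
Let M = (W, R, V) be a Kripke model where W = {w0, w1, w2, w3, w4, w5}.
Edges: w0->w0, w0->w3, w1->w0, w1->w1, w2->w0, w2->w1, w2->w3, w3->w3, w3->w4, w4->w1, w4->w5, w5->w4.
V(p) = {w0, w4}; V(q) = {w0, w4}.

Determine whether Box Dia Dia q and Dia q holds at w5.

Yes

At w5: Box Dia Dia q is true, Dia q is true, so Box Dia Dia q and Dia q is true.
  At w5: Box Dia Dia q requires Dia Dia q at every successor {w4}.
      At w4: Dia Dia q requires Dia q at some successor in {w1, w5}.
        Dia q holds at w1, so Dia Dia q is true at w4.
  So Box Dia Dia q is true at w5.
  At w5: Dia q requires q at some successor in {w4}.
    q holds at w4, so Dia q is true at w5.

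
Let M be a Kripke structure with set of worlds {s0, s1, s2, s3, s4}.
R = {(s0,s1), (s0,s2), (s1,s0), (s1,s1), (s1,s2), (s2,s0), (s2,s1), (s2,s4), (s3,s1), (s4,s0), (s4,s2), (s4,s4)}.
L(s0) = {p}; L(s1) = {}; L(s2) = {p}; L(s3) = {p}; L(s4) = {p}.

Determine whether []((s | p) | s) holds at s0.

No

At s0: []((s | p) | s) requires (s | p) | s at every successor {s1, s2}.
  (s | p) | s fails at s1, so []((s | p) | s) is false at s0.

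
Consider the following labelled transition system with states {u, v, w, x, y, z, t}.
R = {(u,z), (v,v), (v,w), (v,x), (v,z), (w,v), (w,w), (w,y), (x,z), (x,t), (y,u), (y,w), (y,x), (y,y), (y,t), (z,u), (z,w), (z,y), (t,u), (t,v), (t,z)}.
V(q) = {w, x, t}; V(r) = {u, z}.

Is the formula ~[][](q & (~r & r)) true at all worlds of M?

Let φ = ~[][](q & (~r & r)). Evaluate φ at each world:
  u (successors {z}): φ is true.
  v (successors {v, w, x, z}): φ is true.
  w (successors {v, w, y}): φ is true.
  x (successors {z, t}): φ is true.
  y (successors {u, w, x, y, t}): φ is true.
  z (successors {u, w, y}): φ is true.
  t (successors {u, v, z}): φ is true.
For instance, at z:
  At z: [][](q & (~r & r)) is false, so ~[][](q & (~r & r)) is true.
    At z: [][](q & (~r & r)) requires [](q & (~r & r)) at every successor {u, w, y}.
      [](q & (~r & r)) fails at u, so [][](q & (~r & r)) is false at z.

Yes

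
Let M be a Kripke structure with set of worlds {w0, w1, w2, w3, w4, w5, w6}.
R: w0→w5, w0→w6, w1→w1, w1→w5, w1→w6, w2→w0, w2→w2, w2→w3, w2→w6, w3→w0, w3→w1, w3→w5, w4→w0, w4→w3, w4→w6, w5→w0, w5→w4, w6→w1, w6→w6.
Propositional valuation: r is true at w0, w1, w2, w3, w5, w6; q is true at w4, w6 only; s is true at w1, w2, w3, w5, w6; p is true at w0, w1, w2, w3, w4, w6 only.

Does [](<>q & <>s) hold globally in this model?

Let φ = [](<>q & <>s). Evaluate φ at each world:
  w0 (successors {w5, w6}): φ is false.
  w1 (successors {w1, w5, w6}): φ is false.
  w2 (successors {w0, w2, w3, w6}): φ is false.
  w3 (successors {w0, w1, w5}): φ is false.
  w4 (successors {w0, w3, w6}): φ is false.
  w5 (successors {w0, w4}): φ is true.
  w6 (successors {w1, w6}): φ is true.
Detail at w0 (counterexample):
  At w0: [](<>q & <>s) requires <>q & <>s at every successor {w5, w6}.
    <>q & <>s fails at w5, so [](<>q & <>s) is false at w0.
      At w5: <>q is true, <>s is false, so <>q & <>s is false.

No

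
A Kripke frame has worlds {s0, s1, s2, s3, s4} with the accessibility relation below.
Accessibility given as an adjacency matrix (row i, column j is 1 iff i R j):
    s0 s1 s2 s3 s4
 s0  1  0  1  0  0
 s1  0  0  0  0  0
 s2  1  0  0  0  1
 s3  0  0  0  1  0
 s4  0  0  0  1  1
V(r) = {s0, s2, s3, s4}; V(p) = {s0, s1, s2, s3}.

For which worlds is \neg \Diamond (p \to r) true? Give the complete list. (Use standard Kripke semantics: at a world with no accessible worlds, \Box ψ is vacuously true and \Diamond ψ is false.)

Let φ = \neg \Diamond (p \to r). Evaluate φ at each world:
  s0 (successors {s0, s2}): φ is false.
  s1 (successors ∅): φ is true.
  s2 (successors {s0, s4}): φ is false.
  s3 (successors {s3}): φ is false.
  s4 (successors {s3, s4}): φ is false.
For instance, at s2:
  At s2: \Diamond (p \to r) is true, so \neg \Diamond (p \to r) is false.
    At s2: \Diamond (p \to r) requires p \to r at some successor in {s0, s4}.
      p \to r holds at s0, so \Diamond (p \to r) is true at s2.
Satisfying worlds: {s1}

s1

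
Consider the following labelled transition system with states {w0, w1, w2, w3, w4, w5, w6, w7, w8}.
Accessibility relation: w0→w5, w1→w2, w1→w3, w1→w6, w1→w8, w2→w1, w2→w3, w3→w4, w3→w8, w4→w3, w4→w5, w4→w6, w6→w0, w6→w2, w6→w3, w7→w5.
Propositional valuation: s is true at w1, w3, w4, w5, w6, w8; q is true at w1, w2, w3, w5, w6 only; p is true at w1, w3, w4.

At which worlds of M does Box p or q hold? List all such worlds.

w1, w2, w3, w5, w6, w8

Recall that Box ψ holds at a world iff ψ holds at every accessible world, and Dia ψ holds iff ψ holds at some accessible world.
Let φ = Box p or q. Evaluate φ at each world:
  w0 (successors {w5}): φ is false.
  w1 (successors {w2, w3, w6, w8}): φ is true.
  w2 (successors {w1, w3}): φ is true.
  w3 (successors {w4, w8}): φ is true.
  w4 (successors {w3, w5, w6}): φ is false.
  w5 (successors ∅): φ is true.
  w6 (successors {w0, w2, w3}): φ is true.
  w7 (successors {w5}): φ is false.
  w8 (successors ∅): φ is true.
For instance, at w1:
  At w1: Box p is false, q is true, so Box p or q is true.
    At w1: Box p requires p at every successor {w2, w3, w6, w8}.
      p fails at w2, so Box p is false at w1.
Satisfying worlds: {w1, w2, w3, w5, w6, w8}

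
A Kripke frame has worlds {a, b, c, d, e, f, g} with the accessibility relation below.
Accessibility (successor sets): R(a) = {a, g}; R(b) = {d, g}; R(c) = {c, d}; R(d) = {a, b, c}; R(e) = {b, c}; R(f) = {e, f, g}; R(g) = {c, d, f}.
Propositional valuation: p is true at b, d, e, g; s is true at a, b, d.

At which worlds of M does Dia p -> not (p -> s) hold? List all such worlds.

e, g

Let φ = Dia p -> not (p -> s). Evaluate φ at each world:
  a (successors {a, g}): φ is false.
  b (successors {d, g}): φ is false.
  c (successors {c, d}): φ is false.
  d (successors {a, b, c}): φ is false.
  e (successors {b, c}): φ is true.
  f (successors {e, f, g}): φ is false.
  g (successors {c, d, f}): φ is true.
For instance, at a:
  At a: Dia p is true, not (p -> s) is false, so Dia p -> not (p -> s) is false.
    At a: Dia p requires p at some successor in {a, g}.
      p holds at g, so Dia p is true at a.
Satisfying worlds: {e, g}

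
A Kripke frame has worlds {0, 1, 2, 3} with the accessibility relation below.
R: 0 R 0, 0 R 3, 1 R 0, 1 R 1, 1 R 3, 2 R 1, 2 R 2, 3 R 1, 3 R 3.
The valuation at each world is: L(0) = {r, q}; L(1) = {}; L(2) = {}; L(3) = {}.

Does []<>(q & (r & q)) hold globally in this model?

No

Let φ = []<>(q & (r & q)). Evaluate φ at each world:
  0 (successors {0, 3}): φ is false.
  1 (successors {0, 1, 3}): φ is false.
  2 (successors {1, 2}): φ is false.
  3 (successors {1, 3}): φ is false.
Detail at 0 (counterexample):
  At 0: []<>(q & (r & q)) requires <>(q & (r & q)) at every successor {0, 3}.
    <>(q & (r & q)) fails at 3, so []<>(q & (r & q)) is false at 0.
      At 3: <>(q & (r & q)) requires q & (r & q) at some successor in {1, 3}.
        At 1: q & (r & q) is false.
        At 3: q & (r & q) is false.
      So <>(q & (r & q)) is false at 3.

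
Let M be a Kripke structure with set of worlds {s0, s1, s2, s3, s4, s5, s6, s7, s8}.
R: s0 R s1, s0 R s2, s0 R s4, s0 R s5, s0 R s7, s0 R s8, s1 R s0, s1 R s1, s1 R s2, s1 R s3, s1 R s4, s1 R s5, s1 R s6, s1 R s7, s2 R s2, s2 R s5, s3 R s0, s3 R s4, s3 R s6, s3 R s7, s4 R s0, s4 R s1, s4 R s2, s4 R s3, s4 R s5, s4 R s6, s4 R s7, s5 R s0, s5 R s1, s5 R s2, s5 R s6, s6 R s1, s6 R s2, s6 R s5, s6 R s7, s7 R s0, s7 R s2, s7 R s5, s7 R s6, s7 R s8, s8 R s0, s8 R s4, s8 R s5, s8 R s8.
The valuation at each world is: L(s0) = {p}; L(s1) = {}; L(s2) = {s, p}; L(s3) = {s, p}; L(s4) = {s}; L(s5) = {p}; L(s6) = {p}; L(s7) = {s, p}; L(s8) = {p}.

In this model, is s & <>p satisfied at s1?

No

At s1: s is false, <>p is true, so s & <>p is false.
  At s1: <>p requires p at some successor in {s0, s1, s2, s3, s4, s5, s6, s7}.
    p holds at s0, so <>p is true at s1.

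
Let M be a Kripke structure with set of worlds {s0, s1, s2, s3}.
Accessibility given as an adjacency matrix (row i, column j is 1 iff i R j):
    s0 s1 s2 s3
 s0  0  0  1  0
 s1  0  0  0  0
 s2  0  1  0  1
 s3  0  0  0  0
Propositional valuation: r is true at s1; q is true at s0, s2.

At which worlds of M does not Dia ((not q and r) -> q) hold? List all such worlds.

s1, s3

Let φ = not Dia ((not q and r) -> q). Evaluate φ at each world:
  s0 (successors {s2}): φ is false.
  s1 (successors ∅): φ is true.
  s2 (successors {s1, s3}): φ is false.
  s3 (successors ∅): φ is true.
For instance, at s0:
  At s0: Dia ((not q and r) -> q) is true, so not Dia ((not q and r) -> q) is false.
    At s0: Dia ((not q and r) -> q) requires (not q and r) -> q at some successor in {s2}.
      (not q and r) -> q holds at s2, so Dia ((not q and r) -> q) is true at s0.
Satisfying worlds: {s1, s3}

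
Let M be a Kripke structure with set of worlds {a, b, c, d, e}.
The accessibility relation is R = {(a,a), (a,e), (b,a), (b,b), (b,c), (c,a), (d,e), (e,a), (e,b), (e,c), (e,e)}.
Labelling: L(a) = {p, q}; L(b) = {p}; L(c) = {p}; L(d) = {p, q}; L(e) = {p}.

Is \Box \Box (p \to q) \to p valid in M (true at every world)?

Yes

Recall that \Box ψ holds at a world iff ψ holds at every accessible world, and \Diamond ψ holds iff ψ holds at some accessible world.
Let φ = \Box \Box (p \to q) \to p. Evaluate φ at each world:
  a (successors {a, e}): φ is true.
  b (successors {a, b, c}): φ is true.
  c (successors {a}): φ is true.
  d (successors {e}): φ is true.
  e (successors {a, b, c, e}): φ is true.
For instance, at e:
  At e: \Box \Box (p \to q) is false, p is true, so \Box \Box (p \to q) \to p is true.
    At e: \Box \Box (p \to q) requires \Box (p \to q) at every successor {a, b, c, e}.
      \Box (p \to q) fails at a, so \Box \Box (p \to q) is false at e.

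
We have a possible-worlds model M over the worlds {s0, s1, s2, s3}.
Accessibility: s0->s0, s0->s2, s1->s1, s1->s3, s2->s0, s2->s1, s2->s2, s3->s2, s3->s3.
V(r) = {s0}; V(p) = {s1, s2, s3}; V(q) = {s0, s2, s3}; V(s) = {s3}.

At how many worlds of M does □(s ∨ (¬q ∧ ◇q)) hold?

1

Let φ = □(s ∨ (¬q ∧ ◇q)). Evaluate φ at each world:
  s0 (successors {s0, s2}): φ is false.
  s1 (successors {s1, s3}): φ is true.
  s2 (successors {s0, s1, s2}): φ is false.
  s3 (successors {s2, s3}): φ is false.
For instance, at s3:
  At s3: □(s ∨ (¬q ∧ ◇q)) requires s ∨ (¬q ∧ ◇q) at every successor {s2, s3}.
    s ∨ (¬q ∧ ◇q) fails at s2, so □(s ∨ (¬q ∧ ◇q)) is false at s3.
      At s2: s is false, ¬q ∧ ◇q is false, so s ∨ (¬q ∧ ◇q) is false.
Satisfying worlds: {s1}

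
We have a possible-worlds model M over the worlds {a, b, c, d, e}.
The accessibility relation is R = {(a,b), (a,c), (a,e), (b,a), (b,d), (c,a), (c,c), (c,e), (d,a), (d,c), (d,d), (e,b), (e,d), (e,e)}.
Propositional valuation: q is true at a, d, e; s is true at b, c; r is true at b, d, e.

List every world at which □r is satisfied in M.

Let φ = □r. Evaluate φ at each world:
  a (successors {b, c, e}): φ is false.
  b (successors {a, d}): φ is false.
  c (successors {a, c, e}): φ is false.
  d (successors {a, c, d}): φ is false.
  e (successors {b, d, e}): φ is true.
For instance, at a:
  At a: □r requires r at every successor {b, c, e}.
    r fails at c, so □r is false at a.
Satisfying worlds: {e}

e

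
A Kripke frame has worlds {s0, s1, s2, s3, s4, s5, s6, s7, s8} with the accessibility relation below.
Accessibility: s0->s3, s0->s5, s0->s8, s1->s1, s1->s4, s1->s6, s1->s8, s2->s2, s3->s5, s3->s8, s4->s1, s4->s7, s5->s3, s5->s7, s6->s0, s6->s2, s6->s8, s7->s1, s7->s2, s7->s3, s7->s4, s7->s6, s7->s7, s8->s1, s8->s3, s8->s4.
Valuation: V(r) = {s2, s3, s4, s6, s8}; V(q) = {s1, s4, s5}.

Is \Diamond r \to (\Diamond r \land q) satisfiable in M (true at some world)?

Let φ = \Diamond r \to (\Diamond r \land q). Evaluate φ at each world:
  s0 (successors {s3, s5, s8}): φ is false.
  s1 (successors {s1, s4, s6, s8}): φ is true.
  s2 (successors {s2}): φ is false.
  s3 (successors {s5, s8}): φ is false.
  s4 (successors {s1, s7}): φ is true.
  s5 (successors {s3, s7}): φ is true.
  s6 (successors {s0, s2, s8}): φ is false.
  s7 (successors {s1, s2, s3, s4, s6, s7}): φ is false.
  s8 (successors {s1, s3, s4}): φ is false.
Detail at s1 (witness):
  At s1: \Diamond r is true, \Diamond r \land q is true, so \Diamond r \to (\Diamond r \land q) is true.
    At s1: \Diamond r requires r at some successor in {s1, s4, s6, s8}.
      r holds at s4, so \Diamond r is true at s1.
    At s1: \Diamond r is true, q is true, so \Diamond r \land q is true.
      At s1: \Diamond r requires r at some successor in {s1, s4, s6, s8}.
        r holds at s4, so \Diamond r is true at s1.

Yes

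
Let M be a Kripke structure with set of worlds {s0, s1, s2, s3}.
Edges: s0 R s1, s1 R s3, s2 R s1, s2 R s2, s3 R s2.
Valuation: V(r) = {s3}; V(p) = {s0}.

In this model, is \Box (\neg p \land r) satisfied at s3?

At s3: \Box (\neg p \land r) requires \neg p \land r at every successor {s2}.
  \neg p \land r fails at s2, so \Box (\neg p \land r) is false at s3.

No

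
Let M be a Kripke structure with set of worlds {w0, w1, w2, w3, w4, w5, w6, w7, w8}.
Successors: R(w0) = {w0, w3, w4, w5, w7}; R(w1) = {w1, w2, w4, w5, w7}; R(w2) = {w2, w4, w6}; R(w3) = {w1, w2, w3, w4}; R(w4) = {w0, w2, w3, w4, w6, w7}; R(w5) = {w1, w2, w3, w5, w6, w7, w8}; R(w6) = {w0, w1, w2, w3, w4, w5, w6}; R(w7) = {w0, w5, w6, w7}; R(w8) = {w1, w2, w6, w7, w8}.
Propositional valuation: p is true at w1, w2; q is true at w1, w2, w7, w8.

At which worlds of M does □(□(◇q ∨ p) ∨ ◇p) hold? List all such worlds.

Recall that □ψ holds at a world iff ψ holds at every accessible world, and ◇ψ holds iff ψ holds at some accessible world.
Let φ = □(□(◇q ∨ p) ∨ ◇p). Evaluate φ at each world:
  w0 (successors {w0, w3, w4, w5, w7}): φ is true.
  w1 (successors {w1, w2, w4, w5, w7}): φ is true.
  w2 (successors {w2, w4, w6}): φ is true.
  w3 (successors {w1, w2, w3, w4}): φ is true.
  w4 (successors {w0, w2, w3, w4, w6, w7}): φ is true.
  w5 (successors {w1, w2, w3, w5, w6, w7, w8}): φ is true.
  w6 (successors {w0, w1, w2, w3, w4, w5, w6}): φ is true.
  w7 (successors {w0, w5, w6, w7}): φ is true.
  w8 (successors {w1, w2, w6, w7, w8}): φ is true.
For instance, at w1:
  At w1: □(□(◇q ∨ p) ∨ ◇p) requires □(◇q ∨ p) ∨ ◇p at every successor {w1, w2, w4, w5, w7}.
    At w1: □(◇q ∨ p) ∨ ◇p is true.
    At w2: □(◇q ∨ p) ∨ ◇p is true.
    At w4: □(◇q ∨ p) ∨ ◇p is true.
    At w5: □(◇q ∨ p) ∨ ◇p is true.
    At w7: □(◇q ∨ p) ∨ ◇p is true.
  So □(□(◇q ∨ p) ∨ ◇p) is true at w1.
Satisfying worlds: {w0, w1, w2, w3, w4, w5, w6, w7, w8}

w0, w1, w2, w3, w4, w5, w6, w7, w8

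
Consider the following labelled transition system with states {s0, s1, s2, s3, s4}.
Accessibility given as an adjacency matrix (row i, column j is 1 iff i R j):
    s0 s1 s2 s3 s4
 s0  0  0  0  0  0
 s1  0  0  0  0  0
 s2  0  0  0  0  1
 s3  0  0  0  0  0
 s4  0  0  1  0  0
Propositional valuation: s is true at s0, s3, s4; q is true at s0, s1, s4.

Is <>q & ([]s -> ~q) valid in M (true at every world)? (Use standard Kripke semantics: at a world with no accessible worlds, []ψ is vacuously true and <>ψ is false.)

Let φ = <>q & ([]s -> ~q). Evaluate φ at each world:
  s0 (successors ∅): φ is false.
  s1 (successors ∅): φ is false.
  s2 (successors {s4}): φ is true.
  s3 (successors ∅): φ is false.
  s4 (successors {s2}): φ is false.
Detail at s0 (counterexample):
  At s0: <>q is false, []s -> ~q is false, so <>q & ([]s -> ~q) is false.
    At s0: no accessible worlds, so <>q is false.
    At s0: []s is true, ~q is false, so []s -> ~q is false.
      At s0: no accessible worlds, so []s holds vacuously.

No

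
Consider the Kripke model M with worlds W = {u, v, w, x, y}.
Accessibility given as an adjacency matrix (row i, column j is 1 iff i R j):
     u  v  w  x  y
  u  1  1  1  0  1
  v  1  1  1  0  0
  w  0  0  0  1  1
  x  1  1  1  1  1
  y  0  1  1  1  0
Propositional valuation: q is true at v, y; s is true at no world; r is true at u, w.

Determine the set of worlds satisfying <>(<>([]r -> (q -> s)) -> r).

Let φ = <>(<>([]r -> (q -> s)) -> r). Evaluate φ at each world:
  u (successors {u, v, w, y}): φ is true.
  v (successors {u, v, w}): φ is true.
  w (successors {x, y}): φ is false.
  x (successors {u, v, w, x, y}): φ is true.
  y (successors {v, w, x}): φ is true.
For instance, at u:
  At u: <>(<>([]r -> (q -> s)) -> r) requires <>([]r -> (q -> s)) -> r at some successor in {u, v, w, y}.
    <>([]r -> (q -> s)) -> r holds at u, so <>(<>([]r -> (q -> s)) -> r) is true at u.
      At u: <>([]r -> (q -> s)) is true, r is true, so <>([]r -> (q -> s)) -> r is true.
Satisfying worlds: {u, v, x, y}

u, v, x, y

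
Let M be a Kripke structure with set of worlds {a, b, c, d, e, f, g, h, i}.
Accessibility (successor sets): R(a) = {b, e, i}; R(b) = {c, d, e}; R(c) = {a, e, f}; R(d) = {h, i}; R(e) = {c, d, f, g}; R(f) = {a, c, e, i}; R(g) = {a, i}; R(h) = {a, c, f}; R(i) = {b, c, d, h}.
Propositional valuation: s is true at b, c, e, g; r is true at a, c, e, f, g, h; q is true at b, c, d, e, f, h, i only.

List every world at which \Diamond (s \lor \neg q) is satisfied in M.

a, b, c, e, f, g, h, i

Let φ = \Diamond (s \lor \neg q). Evaluate φ at each world:
  a (successors {b, e, i}): φ is true.
  b (successors {c, d, e}): φ is true.
  c (successors {a, e, f}): φ is true.
  d (successors {h, i}): φ is false.
  e (successors {c, d, f, g}): φ is true.
  f (successors {a, c, e, i}): φ is true.
  g (successors {a, i}): φ is true.
  h (successors {a, c, f}): φ is true.
  i (successors {b, c, d, h}): φ is true.
For instance, at f:
  At f: \Diamond (s \lor \neg q) requires s \lor \neg q at some successor in {a, c, e, i}.
    s \lor \neg q holds at a, so \Diamond (s \lor \neg q) is true at f.
Satisfying worlds: {a, b, c, e, f, g, h, i}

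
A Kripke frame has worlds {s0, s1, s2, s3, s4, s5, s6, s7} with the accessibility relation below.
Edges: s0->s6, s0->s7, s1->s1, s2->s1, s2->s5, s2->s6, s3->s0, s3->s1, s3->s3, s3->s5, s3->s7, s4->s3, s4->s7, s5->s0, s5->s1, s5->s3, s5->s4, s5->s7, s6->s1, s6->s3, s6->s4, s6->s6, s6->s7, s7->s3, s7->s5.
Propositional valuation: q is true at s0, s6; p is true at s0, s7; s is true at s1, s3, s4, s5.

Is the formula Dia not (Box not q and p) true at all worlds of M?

Yes

Let φ = Dia not (Box not q and p). Evaluate φ at each world:
  s0 (successors {s6, s7}): φ is true.
  s1 (successors {s1}): φ is true.
  s2 (successors {s1, s5, s6}): φ is true.
  s3 (successors {s0, s1, s3, s5, s7}): φ is true.
  s4 (successors {s3, s7}): φ is true.
  s5 (successors {s0, s1, s3, s4, s7}): φ is true.
  s6 (successors {s1, s3, s4, s6, s7}): φ is true.
  s7 (successors {s3, s5}): φ is true.
For instance, at s0:
  At s0: Dia not (Box not q and p) requires not (Box not q and p) at some successor in {s6, s7}.
    not (Box not q and p) holds at s6, so Dia not (Box not q and p) is true at s0.
      At s6: Box not q and p is false, so not (Box not q and p) is true.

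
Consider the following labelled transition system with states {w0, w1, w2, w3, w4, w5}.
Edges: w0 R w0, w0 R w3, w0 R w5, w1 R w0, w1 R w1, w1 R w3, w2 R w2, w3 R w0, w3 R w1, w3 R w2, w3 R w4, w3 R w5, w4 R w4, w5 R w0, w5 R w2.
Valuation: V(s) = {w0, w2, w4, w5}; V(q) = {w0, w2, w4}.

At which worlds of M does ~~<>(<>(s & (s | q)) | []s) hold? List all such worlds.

Let φ = ~~<>(<>(s & (s | q)) | []s). Evaluate φ at each world:
  w0 (successors {w0, w3, w5}): φ is true.
  w1 (successors {w0, w1, w3}): φ is true.
  w2 (successors {w2}): φ is true.
  w3 (successors {w0, w1, w2, w4, w5}): φ is true.
  w4 (successors {w4}): φ is true.
  w5 (successors {w0, w2}): φ is true.
For instance, at w0:
  At w0: ~<>(<>(s & (s | q)) | []s) is false, so ~~<>(<>(s & (s | q)) | []s) is true.
    At w0: <>(<>(s & (s | q)) | []s) is true, so ~<>(<>(s & (s | q)) | []s) is false.
      At w0: <>(<>(s & (s | q)) | []s) requires <>(s & (s | q)) | []s at some successor in {w0, w3, w5}.
        <>(s & (s | q)) | []s holds at w0, so <>(<>(s & (s | q)) | []s) is true at w0.
Satisfying worlds: {w0, w1, w2, w3, w4, w5}

w0, w1, w2, w3, w4, w5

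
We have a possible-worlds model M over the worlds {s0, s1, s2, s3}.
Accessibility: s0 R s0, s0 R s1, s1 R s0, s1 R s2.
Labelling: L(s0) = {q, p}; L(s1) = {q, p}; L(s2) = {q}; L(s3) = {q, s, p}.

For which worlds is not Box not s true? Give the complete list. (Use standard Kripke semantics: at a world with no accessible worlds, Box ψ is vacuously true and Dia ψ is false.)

none

Let φ = not Box not s. Evaluate φ at each world:
  s0 (successors {s0, s1}): φ is false.
  s1 (successors {s0, s2}): φ is false.
  s2 (successors ∅): φ is false.
  s3 (successors ∅): φ is false.
For instance, at s0:
  At s0: Box not s is true, so not Box not s is false.
    At s0: Box not s requires not s at every successor {s0, s1}.
      At s0: not s is true.
      At s1: not s is true.
    So Box not s is true at s0.
Satisfying worlds: none.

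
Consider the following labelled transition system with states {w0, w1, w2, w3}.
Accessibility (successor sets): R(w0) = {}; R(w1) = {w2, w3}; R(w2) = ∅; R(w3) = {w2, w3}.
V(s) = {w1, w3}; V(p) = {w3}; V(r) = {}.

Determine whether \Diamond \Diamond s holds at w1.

At w1: \Diamond \Diamond s requires \Diamond s at some successor in {w2, w3}.
  \Diamond s holds at w3, so \Diamond \Diamond s is true at w1.
    At w3: \Diamond s requires s at some successor in {w2, w3}.
      s holds at w3, so \Diamond s is true at w3.

Yes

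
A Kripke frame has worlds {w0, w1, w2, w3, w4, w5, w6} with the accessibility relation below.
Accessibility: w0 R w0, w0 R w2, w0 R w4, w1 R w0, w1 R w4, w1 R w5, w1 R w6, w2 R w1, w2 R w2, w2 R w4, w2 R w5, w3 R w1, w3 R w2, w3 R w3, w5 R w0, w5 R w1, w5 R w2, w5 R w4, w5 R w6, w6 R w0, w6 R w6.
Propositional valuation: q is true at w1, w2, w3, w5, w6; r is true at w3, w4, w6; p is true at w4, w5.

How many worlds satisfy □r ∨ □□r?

Recall that □ψ holds at a world iff ψ holds at every accessible world, and ◇ψ holds iff ψ holds at some accessible world.
Let φ = □r ∨ □□r. Evaluate φ at each world:
  w0 (successors {w0, w2, w4}): φ is false.
  w1 (successors {w0, w4, w5, w6}): φ is false.
  w2 (successors {w1, w2, w4, w5}): φ is false.
  w3 (successors {w1, w2, w3}): φ is false.
  w4 (successors ∅): φ is true.
  w5 (successors {w0, w1, w2, w4, w6}): φ is false.
  w6 (successors {w0, w6}): φ is false.
For instance, at w1:
  At w1: □r is false, □□r is false, so □r ∨ □□r is false.
    At w1: □r requires r at every successor {w0, w4, w5, w6}.
      r fails at w0, so □r is false at w1.
    At w1: □□r requires □r at every successor {w0, w4, w5, w6}.
      □r fails at w0, so □□r is false at w1.
Satisfying worlds: {w4}

1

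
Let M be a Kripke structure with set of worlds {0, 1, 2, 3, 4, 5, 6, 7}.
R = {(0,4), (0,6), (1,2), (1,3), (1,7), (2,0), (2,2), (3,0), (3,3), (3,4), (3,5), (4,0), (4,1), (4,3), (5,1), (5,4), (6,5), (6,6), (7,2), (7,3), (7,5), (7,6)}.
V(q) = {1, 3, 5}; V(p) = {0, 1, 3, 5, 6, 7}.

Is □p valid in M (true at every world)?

No

Let φ = □p. Evaluate φ at each world:
  0 (successors {4, 6}): φ is false.
  1 (successors {2, 3, 7}): φ is false.
  2 (successors {0, 2}): φ is false.
  3 (successors {0, 3, 4, 5}): φ is false.
  4 (successors {0, 1, 3}): φ is true.
  5 (successors {1, 4}): φ is false.
  6 (successors {5, 6}): φ is true.
  7 (successors {2, 3, 5, 6}): φ is false.
Detail at 0 (counterexample):
  At 0: □p requires p at every successor {4, 6}.
    p fails at 4, so □p is false at 0.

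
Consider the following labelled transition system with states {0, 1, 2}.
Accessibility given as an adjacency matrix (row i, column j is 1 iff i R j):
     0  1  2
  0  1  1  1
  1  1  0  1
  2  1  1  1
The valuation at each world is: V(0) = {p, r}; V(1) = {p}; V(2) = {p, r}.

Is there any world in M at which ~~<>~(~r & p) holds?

Yes

Let φ = ~~<>~(~r & p). Evaluate φ at each world:
  0 (successors {0, 1, 2}): φ is true.
  1 (successors {0, 2}): φ is true.
  2 (successors {0, 1, 2}): φ is true.
Detail at 0 (witness):
  At 0: ~<>~(~r & p) is false, so ~~<>~(~r & p) is true.
    At 0: <>~(~r & p) is true, so ~<>~(~r & p) is false.
      At 0: <>~(~r & p) requires ~(~r & p) at some successor in {0, 1, 2}.
        ~(~r & p) holds at 0, so <>~(~r & p) is true at 0.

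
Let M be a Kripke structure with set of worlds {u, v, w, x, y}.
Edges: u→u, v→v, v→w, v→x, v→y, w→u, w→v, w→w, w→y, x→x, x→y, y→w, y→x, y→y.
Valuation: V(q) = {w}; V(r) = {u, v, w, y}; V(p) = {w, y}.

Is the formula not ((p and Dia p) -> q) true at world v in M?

At v: (p and Dia p) -> q is true, so not ((p and Dia p) -> q) is false.
  At v: p and Dia p is false, q is false, so (p and Dia p) -> q is true.
    At v: p is false, Dia p is true, so p and Dia p is false.
      At v: Dia p requires p at some successor in {v, w, x, y}.
        p holds at w, so Dia p is true at v.

No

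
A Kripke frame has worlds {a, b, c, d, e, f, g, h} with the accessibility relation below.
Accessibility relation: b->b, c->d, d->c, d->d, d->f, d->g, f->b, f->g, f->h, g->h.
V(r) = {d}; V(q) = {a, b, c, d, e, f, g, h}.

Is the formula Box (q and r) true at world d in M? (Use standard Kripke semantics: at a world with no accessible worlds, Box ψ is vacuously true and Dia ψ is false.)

At d: Box (q and r) requires q and r at every successor {c, d, f, g}.
  q and r fails at c, so Box (q and r) is false at d.

No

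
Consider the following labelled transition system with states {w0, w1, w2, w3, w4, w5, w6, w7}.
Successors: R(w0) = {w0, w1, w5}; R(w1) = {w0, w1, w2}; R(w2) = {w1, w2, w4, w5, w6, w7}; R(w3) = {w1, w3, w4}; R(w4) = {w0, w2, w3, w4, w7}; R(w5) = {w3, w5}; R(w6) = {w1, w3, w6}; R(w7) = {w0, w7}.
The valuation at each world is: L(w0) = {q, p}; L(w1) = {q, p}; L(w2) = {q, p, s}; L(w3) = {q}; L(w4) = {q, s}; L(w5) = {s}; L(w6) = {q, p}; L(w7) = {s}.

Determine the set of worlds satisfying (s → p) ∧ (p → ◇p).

w0, w1, w2, w3, w6

Recall that ◇ψ holds at a world iff ψ holds at some accessible world.
Let φ = (s → p) ∧ (p → ◇p). Evaluate φ at each world:
  w0 (successors {w0, w1, w5}): φ is true.
  w1 (successors {w0, w1, w2}): φ is true.
  w2 (successors {w1, w2, w4, w5, w6, w7}): φ is true.
  w3 (successors {w1, w3, w4}): φ is true.
  w4 (successors {w0, w2, w3, w4, w7}): φ is false.
  w5 (successors {w3, w5}): φ is false.
  w6 (successors {w1, w3, w6}): φ is true.
  w7 (successors {w0, w7}): φ is false.
For instance, at w2:
  At w2: s → p is true, p → ◇p is true, so (s → p) ∧ (p → ◇p) is true.
    At w2: p is true, ◇p is true, so p → ◇p is true.
      At w2: ◇p requires p at some successor in {w1, w2, w4, w5, w6, w7}.
        p holds at w1, so ◇p is true at w2.
Satisfying worlds: {w0, w1, w2, w3, w6}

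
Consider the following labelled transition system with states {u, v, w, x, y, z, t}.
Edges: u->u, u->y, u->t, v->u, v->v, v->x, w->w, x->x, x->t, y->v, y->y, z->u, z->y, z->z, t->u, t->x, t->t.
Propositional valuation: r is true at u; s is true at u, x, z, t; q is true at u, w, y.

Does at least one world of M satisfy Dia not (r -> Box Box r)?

Let φ = Dia not (r -> Box Box r). Evaluate φ at each world:
  u (successors {u, y, t}): φ is true.
  v (successors {u, v, x}): φ is true.
  w (successors {w}): φ is false.
  x (successors {x, t}): φ is false.
  y (successors {v, y}): φ is false.
  z (successors {u, y, z}): φ is true.
  t (successors {u, x, t}): φ is true.
Detail at u (witness):
  At u: Dia not (r -> Box Box r) requires not (r -> Box Box r) at some successor in {u, y, t}.
    not (r -> Box Box r) holds at u, so Dia not (r -> Box Box r) is true at u.
      At u: r -> Box Box r is false, so not (r -> Box Box r) is true.

Yes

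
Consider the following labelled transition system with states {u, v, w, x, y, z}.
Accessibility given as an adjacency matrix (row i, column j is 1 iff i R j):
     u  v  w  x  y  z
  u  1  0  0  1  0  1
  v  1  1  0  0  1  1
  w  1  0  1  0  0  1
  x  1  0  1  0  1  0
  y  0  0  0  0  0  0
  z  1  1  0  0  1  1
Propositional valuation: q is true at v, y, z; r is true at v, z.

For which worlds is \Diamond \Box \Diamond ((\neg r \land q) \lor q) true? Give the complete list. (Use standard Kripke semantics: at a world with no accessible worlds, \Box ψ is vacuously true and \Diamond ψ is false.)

u, v, w, x, z

Recall that \Box ψ holds at a world iff ψ holds at every accessible world, and \Diamond ψ holds iff ψ holds at some accessible world.
Let φ = \Diamond \Box \Diamond ((\neg r \land q) \lor q). Evaluate φ at each world:
  u (successors {u, x, z}): φ is true.
  v (successors {u, v, y, z}): φ is true.
  w (successors {u, w, z}): φ is true.
  x (successors {u, w, y}): φ is true.
  y (successors ∅): φ is false.
  z (successors {u, v, y, z}): φ is true.
For instance, at z:
  At z: \Diamond \Box \Diamond ((\neg r \land q) \lor q) requires \Box \Diamond ((\neg r \land q) \lor q) at some successor in {u, v, y, z}.
    \Box \Diamond ((\neg r \land q) \lor q) holds at u, so \Diamond \Box \Diamond ((\neg r \land q) \lor q) is true at z.
      At u: \Box \Diamond ((\neg r \land q) \lor q) requires \Diamond ((\neg r \land q) \lor q) at every successor {u, x, z}.
        At u: \Diamond ((\neg r \land q) \lor q) is true.
        At x: \Diamond ((\neg r \land q) \lor q) is true.
        At z: \Diamond ((\neg r \land q) \lor q) is true.
      So \Box \Diamond ((\neg r \land q) \lor q) is true at u.
Satisfying worlds: {u, v, w, x, z}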